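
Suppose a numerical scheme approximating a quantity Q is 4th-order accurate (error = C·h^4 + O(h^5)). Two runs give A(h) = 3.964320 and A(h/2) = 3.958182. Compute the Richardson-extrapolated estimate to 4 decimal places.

3.9578

The leading error scales as h^4; refining by a factor of 2 reduces it by 2^4 = 16.
Extrapolated value = (16·A(h/2) − A(h)) / (16 − 1)
= (16·3.958182 − 3.964320) / 15
= 59.366592 / 15 = 3.957773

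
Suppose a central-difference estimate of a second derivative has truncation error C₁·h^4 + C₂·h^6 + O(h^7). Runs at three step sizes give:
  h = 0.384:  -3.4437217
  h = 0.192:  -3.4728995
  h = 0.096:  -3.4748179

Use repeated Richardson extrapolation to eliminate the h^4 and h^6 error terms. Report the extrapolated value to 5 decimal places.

-3.47495

First eliminate the h^4 term (factor 2^4 = 16):
  B₁ = (16·(-3.4728995) − (-3.4437217))/15 = -3.4748447
  B₂ = (16·(-3.4748179) − (-3.4728995))/15 = -3.4749458
Then eliminate the h^6 term (factor 2^6 = 64):
  (64·(-3.4749458) − (-3.4748447))/63 = -3.4749474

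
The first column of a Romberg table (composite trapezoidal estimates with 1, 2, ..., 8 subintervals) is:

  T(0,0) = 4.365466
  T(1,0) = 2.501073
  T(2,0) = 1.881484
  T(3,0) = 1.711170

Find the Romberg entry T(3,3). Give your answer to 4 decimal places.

Richardson extrapolation on the trapezoidal column (denominator 4−1=3):
T(1,1) = (4·2.501073 − 4.365466) / 3 = 1.879609
T(2,1) = (4·1.881484 − 2.501073) / 3 = 1.674954
T(3,1) = (4·1.711170 − 1.881484) / 3 = 1.654399
T(2,2) = 1.674954 + (1.674954 − 1.879609)/15 = 1.661310
T(3,2) = 1.654399 + (1.654399 − 1.674954)/15 = 1.653029
T(3,3) = 1.653029 + (1.653029 − 1.661310)/63 = 1.652898

1.6529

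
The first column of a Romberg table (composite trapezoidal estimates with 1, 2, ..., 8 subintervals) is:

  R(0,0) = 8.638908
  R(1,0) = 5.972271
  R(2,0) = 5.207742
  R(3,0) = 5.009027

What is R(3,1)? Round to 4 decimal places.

4.9428

R(3,1) = 5.009027 + (5.009027 − 5.207742)/3 = 4.942789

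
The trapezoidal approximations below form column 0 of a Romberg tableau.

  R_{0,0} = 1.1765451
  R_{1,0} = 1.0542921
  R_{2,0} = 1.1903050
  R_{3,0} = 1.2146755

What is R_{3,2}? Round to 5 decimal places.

1.22194

R_{2,1} = (4·1.1903050 − 1.0542921) / 3 = 1.2356426
R_{3,1} = 1.2146755 + (1.2146755 − 1.1903050)/3 = 1.2227990
R_{3,2} = 1.2227990 + (1.2227990 − 1.2356426)/15 = 1.2219428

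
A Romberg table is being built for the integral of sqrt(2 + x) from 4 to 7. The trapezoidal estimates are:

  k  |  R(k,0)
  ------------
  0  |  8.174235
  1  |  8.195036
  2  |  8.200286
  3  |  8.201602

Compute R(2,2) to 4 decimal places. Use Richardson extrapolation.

8.2020

R(1,1) = (4·8.195036 − 8.174235) / 3 = 8.201970
R(2,1) = (4·8.200286 − 8.195036) / 3 = 8.202036
R(2,2) = 8.202036 + (8.202036 − 8.201970)/15 = 8.202040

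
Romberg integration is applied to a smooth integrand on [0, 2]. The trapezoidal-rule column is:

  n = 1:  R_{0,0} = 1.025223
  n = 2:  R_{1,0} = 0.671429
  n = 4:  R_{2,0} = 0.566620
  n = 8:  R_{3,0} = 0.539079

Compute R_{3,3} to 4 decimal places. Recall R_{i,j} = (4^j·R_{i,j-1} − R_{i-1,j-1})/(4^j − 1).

0.5298

Richardson extrapolation on the trapezoidal column (denominator 4−1=3):
R_{1,1} = (4·0.671429 − 1.025223) / 3 = 0.553498
R_{2,1} = 0.566620 + (0.566620 − 0.671429)/3 = 0.531684
R_{3,1} = (4·0.539079 − 0.566620) / 3 = 0.529899
R_{2,2} = (16·0.531684 − 0.553498) / 15 = 0.530230
R_{3,2} = 0.529899 + (0.529899 − 0.531684)/15 = 0.529780
R_{3,3} = 0.529780 + (0.529780 − 0.530230)/63 = 0.529773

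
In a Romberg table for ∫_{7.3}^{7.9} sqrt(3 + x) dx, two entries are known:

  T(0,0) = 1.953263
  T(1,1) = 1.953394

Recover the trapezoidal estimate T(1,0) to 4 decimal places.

From T(1,1) = (4·T(1,0) − T(0,0))/3, solve for T(1,0):
4·T(1,0) = 3·1.953394 + 1.953263 = 7.813445
T(1,0) = 1.953361

1.9534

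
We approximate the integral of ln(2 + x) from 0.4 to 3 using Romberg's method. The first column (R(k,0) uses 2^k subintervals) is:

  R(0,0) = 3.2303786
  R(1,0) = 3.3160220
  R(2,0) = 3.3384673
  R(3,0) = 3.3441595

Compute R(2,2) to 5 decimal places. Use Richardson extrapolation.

3.34604

R(1,1) = (4·3.3160220 − 3.2303786) / 3 = 3.3445698
R(2,1) = (4·3.3384673 − 3.3160220) / 3 = 3.3459491
R(2,2) = 3.3459491 + (3.3459491 − 3.3445698)/15 = 3.3460411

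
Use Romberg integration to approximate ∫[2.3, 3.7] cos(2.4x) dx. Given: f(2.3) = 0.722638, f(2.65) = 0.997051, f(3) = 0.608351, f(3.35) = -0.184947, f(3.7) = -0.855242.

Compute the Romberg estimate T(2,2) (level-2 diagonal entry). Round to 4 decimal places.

T(0,0) (trapezoid, 1 panel, h=1.4000): -0.092823
T(1,0) (trapezoid, 2 panels, h=0.7000): 0.379434
T(2,0) (trapezoid, 4 panels, h=0.3500): 0.473954
T(1,1) = 0.379434 + (0.379434 − (-0.092823))/3 = 0.536853
T(2,1) = 0.473954 + (0.473954 − 0.379434)/3 = 0.505461
T(2,2) = 0.505461 + (0.505461 − 0.536853)/15 = 0.503368

0.5034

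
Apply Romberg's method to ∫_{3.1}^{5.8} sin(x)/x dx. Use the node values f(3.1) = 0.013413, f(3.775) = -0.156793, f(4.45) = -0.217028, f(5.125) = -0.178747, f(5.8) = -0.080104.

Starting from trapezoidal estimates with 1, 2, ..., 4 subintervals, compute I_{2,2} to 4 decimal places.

I_{0,0} (trapezoid, 1 panel, h=2.7000): -0.090033
I_{1,0} (trapezoid, 2 panels, h=1.3500): -0.338004
I_{2,0} (trapezoid, 4 panels, h=0.6750): -0.395492
I_{1,1} = -0.338004 + (-0.338004 − (-0.090033))/3 = -0.420661
I_{2,1} = -0.395492 + (-0.395492 − (-0.338004))/3 = -0.414655
I_{2,2} = -0.414655 + (-0.414655 − (-0.420661))/15 = -0.414255

-0.4143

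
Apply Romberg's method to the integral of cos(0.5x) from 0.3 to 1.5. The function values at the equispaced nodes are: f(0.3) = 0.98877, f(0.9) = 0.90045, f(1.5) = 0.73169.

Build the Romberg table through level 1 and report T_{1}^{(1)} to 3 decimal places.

1.064

T_{0}^{(0)} (trapezoid, 1 panel, h=1.2000): 1.03228
T_{1}^{(0)} (trapezoid, 2 panels, h=0.6000): 1.05641
T_{1}^{(1)} = 1.05641 + (1.05641 − 1.03228)/3 = 1.06445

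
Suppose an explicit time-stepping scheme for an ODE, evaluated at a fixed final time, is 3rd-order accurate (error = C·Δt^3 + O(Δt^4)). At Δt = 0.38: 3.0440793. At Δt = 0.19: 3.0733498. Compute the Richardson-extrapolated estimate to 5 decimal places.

3.07753

The leading error scales as Δt^3; refining by a factor of 2 reduces it by 2^3 = 8.
Extrapolated value = (8·A(Δt/2) − A(Δt)) / (8 − 1)
= (8·3.0733498 − 3.0440793) / 7
= 21.5427191 / 7 = 3.0775313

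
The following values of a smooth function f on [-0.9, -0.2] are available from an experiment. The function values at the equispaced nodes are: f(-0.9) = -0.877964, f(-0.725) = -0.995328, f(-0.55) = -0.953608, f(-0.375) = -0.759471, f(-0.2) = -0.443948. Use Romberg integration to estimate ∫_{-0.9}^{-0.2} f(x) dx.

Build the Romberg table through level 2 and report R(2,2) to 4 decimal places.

-0.5977

R(0,0) (trapezoid, 1 panel, h=0.7000): -0.462669
R(1,0) (trapezoid, 2 panels, h=0.3500): -0.565097
R(2,0) (trapezoid, 4 panels, h=0.1750): -0.589639
R(1,1) = -0.565097 + (-0.565097 − (-0.462669))/3 = -0.599240
R(2,1) = -0.589639 + (-0.589639 − (-0.565097))/3 = -0.597820
R(2,2) = -0.597820 + (-0.597820 − (-0.599240))/15 = -0.597725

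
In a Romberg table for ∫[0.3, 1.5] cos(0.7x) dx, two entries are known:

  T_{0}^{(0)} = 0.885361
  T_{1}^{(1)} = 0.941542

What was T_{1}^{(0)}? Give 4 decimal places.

From T_{1}^{(1)} = (4·T_{1}^{(0)} − T_{0}^{(0)})/3, solve for T_{1}^{(0)}:
4·T_{1}^{(0)} = 3·0.941542 + 0.885361 = 3.709987
T_{1}^{(0)} = 0.927497

0.9275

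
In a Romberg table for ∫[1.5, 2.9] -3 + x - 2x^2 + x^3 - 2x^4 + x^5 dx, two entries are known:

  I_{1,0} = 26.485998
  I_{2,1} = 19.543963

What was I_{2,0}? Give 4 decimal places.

From I_{2,1} = (4·I_{2,0} − I_{1,0})/3, solve for I_{2,0}:
4·I_{2,0} = 3·19.543963 + 26.485998 = 85.117887
I_{2,0} = 21.279472

21.2795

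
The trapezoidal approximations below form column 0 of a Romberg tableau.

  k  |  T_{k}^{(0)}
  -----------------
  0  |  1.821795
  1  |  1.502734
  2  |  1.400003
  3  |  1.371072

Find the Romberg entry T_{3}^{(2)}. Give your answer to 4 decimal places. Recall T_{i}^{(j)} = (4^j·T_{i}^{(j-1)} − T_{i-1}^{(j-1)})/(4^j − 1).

Richardson extrapolation on the trapezoidal column (denominator 4−1=3):
T_{2}^{(1)} = (4·1.400003 − 1.502734) / 3 = 1.365759
T_{3}^{(1)} = 1.371072 + (1.371072 − 1.400003)/3 = 1.361428
T_{3}^{(2)} = (16·1.361428 − 1.365759) / 15 = 1.361139

1.3611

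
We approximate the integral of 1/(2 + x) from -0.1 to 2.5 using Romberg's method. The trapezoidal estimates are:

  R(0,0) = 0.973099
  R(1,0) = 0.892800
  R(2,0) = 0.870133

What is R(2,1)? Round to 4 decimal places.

R(2,1) = (4·0.870133 − 0.892800) / 3 = 0.862577
(Column j=1 coincides with Simpson's rule on the same nodes.)

0.8626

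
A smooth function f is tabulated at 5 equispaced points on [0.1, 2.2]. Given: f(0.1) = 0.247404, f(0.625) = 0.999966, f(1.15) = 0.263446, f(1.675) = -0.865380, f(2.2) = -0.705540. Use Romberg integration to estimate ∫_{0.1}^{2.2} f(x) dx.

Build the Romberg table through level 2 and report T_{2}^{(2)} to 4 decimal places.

0.0994

T_{0}^{(0)} (trapezoid, 1 panel, h=2.1000): -0.481043
T_{1}^{(0)} (trapezoid, 2 panels, h=1.0500): 0.036097
T_{2}^{(0)} (trapezoid, 4 panels, h=0.5250): 0.088706
T_{1}^{(1)} = 0.036097 + (0.036097 − (-0.481043))/3 = 0.208477
T_{2}^{(1)} = 0.088706 + (0.088706 − 0.036097)/3 = 0.106242
T_{2}^{(2)} = 0.106242 + (0.106242 − 0.208477)/15 = 0.099426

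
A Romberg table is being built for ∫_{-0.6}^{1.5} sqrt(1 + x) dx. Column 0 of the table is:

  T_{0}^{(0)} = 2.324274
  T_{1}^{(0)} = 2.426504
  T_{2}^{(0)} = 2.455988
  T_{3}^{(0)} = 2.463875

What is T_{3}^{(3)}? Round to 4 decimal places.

2.4666

T_{1}^{(1)} = (4·2.426504 − 2.324274) / 3 = 2.460581
T_{2}^{(1)} = 2.455988 + (2.455988 − 2.426504)/3 = 2.465816
T_{3}^{(1)} = (4·2.463875 − 2.455988) / 3 = 2.466504
T_{2}^{(2)} = 2.465816 + (2.465816 − 2.460581)/15 = 2.466165
T_{3}^{(2)} = 2.466504 + (2.466504 − 2.465816)/15 = 2.466550
T_{3}^{(3)} = (64·2.466550 − 2.466165) / 63 = 2.466556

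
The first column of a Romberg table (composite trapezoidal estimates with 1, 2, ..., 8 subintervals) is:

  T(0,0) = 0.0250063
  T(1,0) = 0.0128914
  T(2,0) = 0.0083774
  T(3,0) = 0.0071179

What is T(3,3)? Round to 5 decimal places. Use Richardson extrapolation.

0.00669

Richardson extrapolation on the trapezoidal column (denominator 4−1=3):
T(1,1) = 0.0128914 + (0.0128914 − 0.0250063)/3 = 0.0088531
T(2,1) = 0.0083774 + (0.0083774 − 0.0128914)/3 = 0.0068727
T(3,1) = (4·0.0071179 − 0.0083774) / 3 = 0.0066981
T(2,2) = (16·0.0068727 − 0.0088531) / 15 = 0.0067407
T(3,2) = (16·0.0066981 − 0.0068727) / 15 = 0.0066865
T(3,3) = 0.0066865 + (0.0066865 − 0.0067407)/63 = 0.0066856
(Column j=1 coincides with Simpson's rule on the same nodes.)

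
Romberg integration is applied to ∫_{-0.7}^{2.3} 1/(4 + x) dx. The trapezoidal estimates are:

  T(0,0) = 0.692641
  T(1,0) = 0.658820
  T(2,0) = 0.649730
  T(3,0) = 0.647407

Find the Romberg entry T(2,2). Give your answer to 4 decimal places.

0.6466

Richardson extrapolation on the trapezoidal column (denominator 4−1=3):
T(1,1) = 0.658820 + (0.658820 − 0.692641)/3 = 0.647546
T(2,1) = (4·0.649730 − 0.658820) / 3 = 0.646700
T(2,2) = (16·0.646700 − 0.647546) / 15 = 0.646644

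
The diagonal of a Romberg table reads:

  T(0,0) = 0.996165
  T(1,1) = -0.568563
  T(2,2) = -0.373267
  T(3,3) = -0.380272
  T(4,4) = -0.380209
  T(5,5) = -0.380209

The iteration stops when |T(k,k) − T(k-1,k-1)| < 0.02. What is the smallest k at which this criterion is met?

k = 3

|T(1,1) − T(0,0)| = 1.564728 ≥ 0.02
|T(2,2) − T(1,1)| = 0.195296 ≥ 0.02
|T(3,3) − T(2,2)| = 0.007005 < 0.02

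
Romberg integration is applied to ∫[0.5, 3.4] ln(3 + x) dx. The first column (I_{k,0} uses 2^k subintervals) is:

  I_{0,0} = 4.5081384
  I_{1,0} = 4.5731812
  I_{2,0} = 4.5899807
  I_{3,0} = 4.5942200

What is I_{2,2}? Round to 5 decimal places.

4.59563

Richardson extrapolation on the trapezoidal column (denominator 4−1=3):
I_{1,1} = 4.5731812 + (4.5731812 − 4.5081384)/3 = 4.5948621
I_{2,1} = (4·4.5899807 − 4.5731812) / 3 = 4.5955805
I_{2,2} = (16·4.5955805 − 4.5948621) / 15 = 4.5956284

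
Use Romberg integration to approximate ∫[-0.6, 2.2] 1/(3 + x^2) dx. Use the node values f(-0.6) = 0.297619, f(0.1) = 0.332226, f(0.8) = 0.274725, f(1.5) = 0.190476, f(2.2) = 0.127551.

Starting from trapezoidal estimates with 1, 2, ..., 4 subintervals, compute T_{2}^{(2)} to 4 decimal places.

T_{0}^{(0)} (trapezoid, 1 panel, h=2.8000): 0.595238
T_{1}^{(0)} (trapezoid, 2 panels, h=1.4000): 0.682234
T_{2}^{(0)} (trapezoid, 4 panels, h=0.7000): 0.707008
T_{1}^{(1)} = 0.682234 + (0.682234 − 0.595238)/3 = 0.711233
T_{2}^{(1)} = 0.707008 + (0.707008 − 0.682234)/3 = 0.715266
T_{2}^{(2)} = 0.715266 + (0.715266 − 0.711233)/15 = 0.715535

0.7155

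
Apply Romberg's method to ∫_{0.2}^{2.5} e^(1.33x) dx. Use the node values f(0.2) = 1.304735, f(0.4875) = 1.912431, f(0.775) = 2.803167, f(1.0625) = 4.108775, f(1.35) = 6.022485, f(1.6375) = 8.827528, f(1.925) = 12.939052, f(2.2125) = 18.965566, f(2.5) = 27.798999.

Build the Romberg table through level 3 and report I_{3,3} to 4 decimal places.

19.9205

I_{0,0} (trapezoid, 1 panel, h=2.3000): 33.469294
I_{1,0} (trapezoid, 2 panels, h=1.1500): 23.660505
I_{2,0} (trapezoid, 4 panels, h=0.5750): 20.882028
I_{3,0} (trapezoid, 8 panels, h=0.2875): 20.162625
I_{1,1} = 23.660505 + (23.660505 − 33.469294)/3 = 20.390909
I_{2,1} = 20.882028 + (20.882028 − 23.660505)/3 = 19.955869
I_{3,1} = 20.162625 + (20.162625 − 20.882028)/3 = 19.922824
I_{2,2} = 19.955869 + (19.955869 − 20.390909)/15 = 19.926866
I_{3,2} = 19.922824 + (19.922824 − 19.955869)/15 = 19.920621
I_{3,3} = 19.920621 + (19.920621 − 19.926866)/63 = 19.920522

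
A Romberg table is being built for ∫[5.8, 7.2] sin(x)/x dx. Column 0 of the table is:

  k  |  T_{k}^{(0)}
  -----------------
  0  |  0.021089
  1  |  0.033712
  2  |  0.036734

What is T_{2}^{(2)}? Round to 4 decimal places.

0.0377

Richardson extrapolation on the trapezoidal column (denominator 4−1=3):
T_{1}^{(1)} = 0.033712 + (0.033712 − 0.021089)/3 = 0.037920
T_{2}^{(1)} = 0.036734 + (0.036734 − 0.033712)/3 = 0.037741
T_{2}^{(2)} = (16·0.037741 − 0.037920) / 15 = 0.037729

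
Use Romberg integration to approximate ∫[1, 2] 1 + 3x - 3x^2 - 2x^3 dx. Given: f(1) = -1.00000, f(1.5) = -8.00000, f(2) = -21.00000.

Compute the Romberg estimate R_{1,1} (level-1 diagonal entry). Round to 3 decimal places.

-9.000

R_{0,0} (trapezoid, 1 panel, h=1.0000): -11.00000
R_{1,0} (trapezoid, 2 panels, h=0.5000): -9.50000
R_{1,1} = -9.50000 + (-9.50000 − (-11.00000))/3 = -9.00000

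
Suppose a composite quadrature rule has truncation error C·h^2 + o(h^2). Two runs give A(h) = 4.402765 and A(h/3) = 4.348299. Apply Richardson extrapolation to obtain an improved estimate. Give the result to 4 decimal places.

4.3415

The leading error scales as h^2; refining by a factor of 3 reduces it by 3^2 = 9.
Extrapolated value = (9·A(h/3) − A(h)) / (9 − 1)
= (9·4.348299 − 4.402765) / 8
= 34.731926 / 8 = 4.341491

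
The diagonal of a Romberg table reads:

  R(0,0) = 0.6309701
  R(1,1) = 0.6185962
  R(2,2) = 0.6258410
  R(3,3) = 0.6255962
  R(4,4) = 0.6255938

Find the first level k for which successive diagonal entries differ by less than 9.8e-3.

k = 2

|R(1,1) − R(0,0)| = 0.0123739 ≥ 9.8e-3
|R(2,2) − R(1,1)| = 0.0072448 < 9.8e-3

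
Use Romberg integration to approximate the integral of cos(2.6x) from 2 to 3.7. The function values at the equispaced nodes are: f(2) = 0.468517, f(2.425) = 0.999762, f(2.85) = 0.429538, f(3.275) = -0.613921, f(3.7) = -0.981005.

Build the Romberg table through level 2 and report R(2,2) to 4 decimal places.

R(0,0) (trapezoid, 1 panel, h=1.7000): -0.435615
R(1,0) (trapezoid, 2 panels, h=0.8500): 0.147300
R(2,0) (trapezoid, 4 panels, h=0.4250): 0.237632
R(1,1) = 0.147300 + (0.147300 − (-0.435615))/3 = 0.341605
R(2,1) = 0.237632 + (0.237632 − 0.147300)/3 = 0.267743
R(2,2) = 0.267743 + (0.267743 − 0.341605)/15 = 0.262819

0.2628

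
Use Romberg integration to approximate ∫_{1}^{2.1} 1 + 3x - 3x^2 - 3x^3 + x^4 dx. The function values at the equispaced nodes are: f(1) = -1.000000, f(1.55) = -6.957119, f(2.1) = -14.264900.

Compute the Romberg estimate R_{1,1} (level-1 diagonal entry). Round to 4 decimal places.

R_{0,0} (trapezoid, 1 panel, h=1.1000): -8.395695
R_{1,0} (trapezoid, 2 panels, h=0.5500): -8.024263
R_{1,1} = -8.024263 + (-8.024263 − (-8.395695))/3 = -7.900452

-7.9005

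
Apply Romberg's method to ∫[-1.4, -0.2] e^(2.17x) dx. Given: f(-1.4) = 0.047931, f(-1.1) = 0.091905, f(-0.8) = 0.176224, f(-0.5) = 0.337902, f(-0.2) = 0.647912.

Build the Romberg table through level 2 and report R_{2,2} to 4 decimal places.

R_{0,0} (trapezoid, 1 panel, h=1.2000): 0.417506
R_{1,0} (trapezoid, 2 panels, h=0.6000): 0.314487
R_{2,0} (trapezoid, 4 panels, h=0.3000): 0.286186
R_{1,1} = 0.314487 + (0.314487 − 0.417506)/3 = 0.280147
R_{2,1} = 0.286186 + (0.286186 − 0.314487)/3 = 0.276752
R_{2,2} = 0.276752 + (0.276752 − 0.280147)/15 = 0.276526

0.2765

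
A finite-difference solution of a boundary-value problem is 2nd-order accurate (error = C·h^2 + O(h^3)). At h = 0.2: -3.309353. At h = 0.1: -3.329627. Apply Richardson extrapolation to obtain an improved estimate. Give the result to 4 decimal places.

-3.3364

The leading error scales as h^2; refining by a factor of 2 reduces it by 2^2 = 4.
Extrapolated value = (4·A(h/2) − A(h)) / (4 − 1)
= (4·(-3.329627) − (-3.309353)) / 3
= -10.009155 / 3 = -3.336385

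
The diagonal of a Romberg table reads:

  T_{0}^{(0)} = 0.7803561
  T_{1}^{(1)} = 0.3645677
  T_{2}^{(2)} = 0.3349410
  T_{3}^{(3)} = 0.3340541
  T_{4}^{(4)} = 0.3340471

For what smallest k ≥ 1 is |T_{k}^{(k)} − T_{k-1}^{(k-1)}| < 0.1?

|T_{1}^{(1)} − T_{0}^{(0)}| = 0.4157884 ≥ 0.1
|T_{2}^{(2)} − T_{1}^{(1)}| = 0.0296267 < 0.1

k = 2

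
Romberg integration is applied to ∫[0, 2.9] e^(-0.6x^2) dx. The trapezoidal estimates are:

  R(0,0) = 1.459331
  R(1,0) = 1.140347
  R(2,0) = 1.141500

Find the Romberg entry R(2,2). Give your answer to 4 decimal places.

R(1,1) = (4·1.140347 − 1.459331) / 3 = 1.034019
R(2,1) = 1.141500 + (1.141500 − 1.140347)/3 = 1.141884
R(2,2) = 1.141884 + (1.141884 − 1.034019)/15 = 1.149075

1.1491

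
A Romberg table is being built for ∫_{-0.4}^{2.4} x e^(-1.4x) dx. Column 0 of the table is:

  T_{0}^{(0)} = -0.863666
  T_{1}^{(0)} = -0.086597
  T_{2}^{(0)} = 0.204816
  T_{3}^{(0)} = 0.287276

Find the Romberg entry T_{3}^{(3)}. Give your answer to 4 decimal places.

Richardson extrapolation on the trapezoidal column (denominator 4−1=3):
T_{1}^{(1)} = (4·(-0.086597) − (-0.863666)) / 3 = 0.172426
T_{2}^{(1)} = (4·0.204816 − (-0.086597)) / 3 = 0.301954
T_{3}^{(1)} = 0.287276 + (0.287276 − 0.204816)/3 = 0.314763
T_{2}^{(2)} = (16·0.301954 − 0.172426) / 15 = 0.310589
T_{3}^{(2)} = 0.314763 + (0.314763 − 0.301954)/15 = 0.315617
T_{3}^{(3)} = 0.315617 + (0.315617 − 0.310589)/63 = 0.315697

0.3157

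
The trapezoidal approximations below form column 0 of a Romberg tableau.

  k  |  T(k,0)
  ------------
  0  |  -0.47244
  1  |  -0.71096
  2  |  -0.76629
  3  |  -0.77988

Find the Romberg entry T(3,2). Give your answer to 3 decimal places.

-0.784

T(2,1) = -0.76629 + (-0.76629 − (-0.71096))/3 = -0.78473
T(3,1) = (4·(-0.77988) − (-0.76629)) / 3 = -0.78441
T(3,2) = (16·(-0.78441) − (-0.78473)) / 15 = -0.78439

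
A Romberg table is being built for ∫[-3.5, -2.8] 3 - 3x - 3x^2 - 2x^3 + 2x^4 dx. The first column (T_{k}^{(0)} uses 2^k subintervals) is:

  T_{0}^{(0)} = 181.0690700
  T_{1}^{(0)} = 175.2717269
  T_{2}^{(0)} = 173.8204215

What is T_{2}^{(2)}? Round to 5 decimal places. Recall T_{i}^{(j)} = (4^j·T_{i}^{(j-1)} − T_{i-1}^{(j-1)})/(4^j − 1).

T_{1}^{(1)} = 175.2717269 + (175.2717269 − 181.0690700)/3 = 173.3392792
T_{2}^{(1)} = (4·173.8204215 − 175.2717269) / 3 = 173.3366530
T_{2}^{(2)} = 173.3366530 + (173.3366530 − 173.3392792)/15 = 173.3364779

173.33648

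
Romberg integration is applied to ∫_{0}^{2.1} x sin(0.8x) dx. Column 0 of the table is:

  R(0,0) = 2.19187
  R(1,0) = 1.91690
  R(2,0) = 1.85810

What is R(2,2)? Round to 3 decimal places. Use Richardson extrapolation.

1.839

R(1,1) = (4·1.91690 − 2.19187) / 3 = 1.82524
R(2,1) = 1.85810 + (1.85810 − 1.91690)/3 = 1.83850
R(2,2) = 1.83850 + (1.83850 − 1.82524)/15 = 1.83938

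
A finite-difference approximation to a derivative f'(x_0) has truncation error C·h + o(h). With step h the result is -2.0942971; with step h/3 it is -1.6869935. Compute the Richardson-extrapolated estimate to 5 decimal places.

The leading error scales as h; refining by a factor of 3 reduces it by 3^1 = 3.
Extrapolated value = (3·A(h/3) − A(h)) / (3 − 1)
= (3·(-1.6869935) − (-2.0942971)) / 2
= -2.9666834 / 2 = -1.4833417

-1.48334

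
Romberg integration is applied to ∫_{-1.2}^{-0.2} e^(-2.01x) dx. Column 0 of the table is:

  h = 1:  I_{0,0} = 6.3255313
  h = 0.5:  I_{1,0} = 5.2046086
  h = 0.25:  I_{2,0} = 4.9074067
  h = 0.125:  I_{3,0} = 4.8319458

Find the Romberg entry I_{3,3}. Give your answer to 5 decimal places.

4.80669

Richardson extrapolation on the trapezoidal column (denominator 4−1=3):
I_{1,1} = (4·5.2046086 − 6.3255313) / 3 = 4.8309677
I_{2,1} = (4·4.9074067 − 5.2046086) / 3 = 4.8083394
I_{3,1} = 4.8319458 + (4.8319458 − 4.9074067)/3 = 4.8067922
I_{2,2} = 4.8083394 + (4.8083394 − 4.8309677)/15 = 4.8068308
I_{3,2} = 4.8067922 + (4.8067922 − 4.8083394)/15 = 4.8066891
I_{3,3} = 4.8066891 + (4.8066891 − 4.8068308)/63 = 4.8066869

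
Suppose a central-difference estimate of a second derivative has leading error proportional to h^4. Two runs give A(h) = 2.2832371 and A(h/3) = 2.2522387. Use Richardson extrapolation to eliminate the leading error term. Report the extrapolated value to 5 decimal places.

The leading error scales as h^4; refining by a factor of 3 reduces it by 3^4 = 81.
Extrapolated value = (81·A(h/3) − A(h)) / (81 − 1)
= (81·2.2522387 − 2.2832371) / 80
= 180.1480976 / 80 = 2.2518512

2.25185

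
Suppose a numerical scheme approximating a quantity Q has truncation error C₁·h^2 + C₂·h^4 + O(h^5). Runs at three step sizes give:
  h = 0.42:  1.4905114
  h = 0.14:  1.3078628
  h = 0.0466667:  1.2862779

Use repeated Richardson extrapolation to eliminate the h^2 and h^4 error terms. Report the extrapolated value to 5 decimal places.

1.28356

First eliminate the h^2 term (factor 3^2 = 9):
  B₁ = (9·1.3078628 − 1.4905114)/8 = 1.2850317
  B₂ = (9·1.2862779 − 1.3078628)/8 = 1.2835798
Then eliminate the h^4 term (factor 3^4 = 81):
  (81·1.2835798 − 1.2850317)/80 = 1.2835617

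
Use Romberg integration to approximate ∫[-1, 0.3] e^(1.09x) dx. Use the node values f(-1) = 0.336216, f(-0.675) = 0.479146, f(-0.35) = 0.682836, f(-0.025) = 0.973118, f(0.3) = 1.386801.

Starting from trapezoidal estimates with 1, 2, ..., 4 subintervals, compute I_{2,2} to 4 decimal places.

I_{0,0} (trapezoid, 1 panel, h=1.3000): 1.119961
I_{1,0} (trapezoid, 2 panels, h=0.6500): 1.003824
I_{2,0} (trapezoid, 4 panels, h=0.3250): 0.973898
I_{1,1} = 1.003824 + (1.003824 − 1.119961)/3 = 0.965112
I_{2,1} = 0.973898 + (0.973898 − 1.003824)/3 = 0.963923
I_{2,2} = 0.963923 + (0.963923 − 0.965112)/15 = 0.963844

0.9638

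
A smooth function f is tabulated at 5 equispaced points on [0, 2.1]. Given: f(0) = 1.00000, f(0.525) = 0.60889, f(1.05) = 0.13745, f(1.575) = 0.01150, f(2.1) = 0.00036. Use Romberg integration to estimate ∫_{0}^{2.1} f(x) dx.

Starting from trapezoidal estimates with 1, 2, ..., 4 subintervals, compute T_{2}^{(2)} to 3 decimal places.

T_{0}^{(0)} (trapezoid, 1 panel, h=2.1000): 1.05038
T_{1}^{(0)} (trapezoid, 2 panels, h=1.0500): 0.66951
T_{2}^{(0)} (trapezoid, 4 panels, h=0.5250): 0.66046
T_{1}^{(1)} = 0.66951 + (0.66951 − 1.05038)/3 = 0.54255
T_{2}^{(1)} = 0.66046 + (0.66046 − 0.66951)/3 = 0.65744
T_{2}^{(2)} = 0.65744 + (0.65744 − 0.54255)/15 = 0.66510

0.665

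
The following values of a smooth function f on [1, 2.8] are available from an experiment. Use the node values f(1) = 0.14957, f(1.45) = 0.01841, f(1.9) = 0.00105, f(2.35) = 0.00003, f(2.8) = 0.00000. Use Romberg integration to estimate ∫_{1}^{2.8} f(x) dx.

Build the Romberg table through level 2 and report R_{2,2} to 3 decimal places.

0.033

R_{0,0} (trapezoid, 1 panel, h=1.8000): 0.13461
R_{1,0} (trapezoid, 2 panels, h=0.9000): 0.06825
R_{2,0} (trapezoid, 4 panels, h=0.4500): 0.04242
R_{1,1} = 0.06825 + (0.06825 − 0.13461)/3 = 0.04613
R_{2,1} = 0.04242 + (0.04242 − 0.06825)/3 = 0.03381
R_{2,2} = 0.03381 + (0.03381 − 0.04613)/15 = 0.03299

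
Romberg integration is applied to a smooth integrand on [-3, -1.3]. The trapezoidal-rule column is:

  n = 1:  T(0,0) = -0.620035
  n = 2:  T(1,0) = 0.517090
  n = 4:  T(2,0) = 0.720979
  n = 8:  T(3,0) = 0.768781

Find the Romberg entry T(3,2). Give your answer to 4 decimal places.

0.7844

T(2,1) = 0.720979 + (0.720979 − 0.517090)/3 = 0.788942
T(3,1) = (4·0.768781 − 0.720979) / 3 = 0.784715
T(3,2) = (16·0.784715 − 0.788942) / 15 = 0.784433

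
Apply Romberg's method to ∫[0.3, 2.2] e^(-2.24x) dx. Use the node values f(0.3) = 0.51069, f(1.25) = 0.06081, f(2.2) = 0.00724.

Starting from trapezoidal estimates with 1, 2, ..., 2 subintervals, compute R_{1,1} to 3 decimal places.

R_{0,0} (trapezoid, 1 panel, h=1.9000): 0.49203
R_{1,0} (trapezoid, 2 panels, h=0.9500): 0.30379
R_{1,1} = 0.30379 + (0.30379 − 0.49203)/3 = 0.24104

0.241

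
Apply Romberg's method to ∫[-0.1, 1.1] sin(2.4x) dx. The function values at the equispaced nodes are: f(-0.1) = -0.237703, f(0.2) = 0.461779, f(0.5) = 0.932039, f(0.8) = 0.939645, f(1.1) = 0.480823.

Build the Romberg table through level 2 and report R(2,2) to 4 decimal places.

0.7698

R(0,0) (trapezoid, 1 panel, h=1.2000): 0.145872
R(1,0) (trapezoid, 2 panels, h=0.6000): 0.632159
R(2,0) (trapezoid, 4 panels, h=0.3000): 0.736507
R(1,1) = 0.632159 + (0.632159 − 0.145872)/3 = 0.794255
R(2,1) = 0.736507 + (0.736507 − 0.632159)/3 = 0.771290
R(2,2) = 0.771290 + (0.771290 − 0.794255)/15 = 0.769759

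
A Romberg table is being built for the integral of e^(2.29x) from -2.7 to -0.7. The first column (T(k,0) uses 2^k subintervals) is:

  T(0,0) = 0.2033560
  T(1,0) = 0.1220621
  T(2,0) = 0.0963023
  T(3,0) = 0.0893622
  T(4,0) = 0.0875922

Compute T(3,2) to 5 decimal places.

T(2,1) = 0.0963023 + (0.0963023 − 0.1220621)/3 = 0.0877157
T(3,1) = (4·0.0893622 − 0.0963023) / 3 = 0.0870488
T(3,2) = 0.0870488 + (0.0870488 − 0.0877157)/15 = 0.0870043
(Column j=1 coincides with Simpson's rule on the same nodes.)

0.08700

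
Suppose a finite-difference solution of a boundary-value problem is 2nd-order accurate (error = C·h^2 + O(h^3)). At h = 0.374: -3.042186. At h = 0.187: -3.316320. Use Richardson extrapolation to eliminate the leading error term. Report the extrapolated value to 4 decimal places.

-3.4077

The leading error scales as h^2; refining by a factor of 2 reduces it by 2^2 = 4.
Extrapolated value = (4·A(h/2) − A(h)) / (4 − 1)
= (4·(-3.316320) − (-3.042186)) / 3
= -10.223094 / 3 = -3.407698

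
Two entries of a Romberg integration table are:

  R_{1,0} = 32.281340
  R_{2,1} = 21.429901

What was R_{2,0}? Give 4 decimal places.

From R_{2,1} = (4·R_{2,0} − R_{1,0})/3, solve for R_{2,0}:
4·R_{2,0} = 3·21.429901 + 32.281340 = 96.571043
R_{2,0} = 24.142761

24.1428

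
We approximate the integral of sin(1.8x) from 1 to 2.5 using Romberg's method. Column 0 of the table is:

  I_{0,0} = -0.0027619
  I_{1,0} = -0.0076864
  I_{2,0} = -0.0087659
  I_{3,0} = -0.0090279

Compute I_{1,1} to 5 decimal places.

I_{1,1} = (4·(-0.0076864) − (-0.0027619)) / 3 = -0.0093279

-0.00933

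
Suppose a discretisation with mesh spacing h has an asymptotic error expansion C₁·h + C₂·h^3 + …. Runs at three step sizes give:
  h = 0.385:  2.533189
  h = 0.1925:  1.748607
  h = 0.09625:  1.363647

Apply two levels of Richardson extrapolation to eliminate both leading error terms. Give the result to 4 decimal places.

0.9808

First eliminate the h term (factor 2^1 = 2):
  B₁ = (2·1.748607 − 2.533189)/1 = 0.964025
  B₂ = (2·1.363647 − 1.748607)/1 = 0.978687
Then eliminate the h^3 term (factor 2^3 = 8):
  (8·0.978687 − 0.964025)/7 = 0.980782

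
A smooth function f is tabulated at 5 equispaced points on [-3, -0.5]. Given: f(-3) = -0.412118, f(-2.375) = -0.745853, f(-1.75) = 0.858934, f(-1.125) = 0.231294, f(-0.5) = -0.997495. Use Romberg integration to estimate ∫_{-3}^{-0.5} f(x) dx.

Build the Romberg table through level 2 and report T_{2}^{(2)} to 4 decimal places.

-0.4452

T_{0}^{(0)} (trapezoid, 1 panel, h=2.5000): -1.762016
T_{1}^{(0)} (trapezoid, 2 panels, h=1.2500): 0.192659
T_{2}^{(0)} (trapezoid, 4 panels, h=0.6250): -0.225270
T_{1}^{(1)} = 0.192659 + (0.192659 − (-1.762016))/3 = 0.844217
T_{2}^{(1)} = -0.225270 + (-0.225270 − 0.192659)/3 = -0.364580
T_{2}^{(2)} = -0.364580 + (-0.364580 − 0.844217)/15 = -0.445166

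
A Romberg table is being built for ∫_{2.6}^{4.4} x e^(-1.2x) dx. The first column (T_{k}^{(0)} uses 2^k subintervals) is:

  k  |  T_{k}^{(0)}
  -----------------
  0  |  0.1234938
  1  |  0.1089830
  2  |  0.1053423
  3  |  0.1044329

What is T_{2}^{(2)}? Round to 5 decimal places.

0.10413

Richardson extrapolation on the trapezoidal column (denominator 4−1=3):
T_{1}^{(1)} = 0.1089830 + (0.1089830 − 0.1234938)/3 = 0.1041461
T_{2}^{(1)} = 0.1053423 + (0.1053423 − 0.1089830)/3 = 0.1041287
T_{2}^{(2)} = (16·0.1041287 − 0.1041461) / 15 = 0.1041275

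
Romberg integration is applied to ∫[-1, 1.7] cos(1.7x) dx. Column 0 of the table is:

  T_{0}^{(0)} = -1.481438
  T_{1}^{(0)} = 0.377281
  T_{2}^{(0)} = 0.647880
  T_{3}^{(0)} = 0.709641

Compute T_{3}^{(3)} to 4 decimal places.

0.7298

Richardson extrapolation on the trapezoidal column (denominator 4−1=3):
T_{1}^{(1)} = 0.377281 + (0.377281 − (-1.481438))/3 = 0.996854
T_{2}^{(1)} = (4·0.647880 − 0.377281) / 3 = 0.738080
T_{3}^{(1)} = (4·0.709641 − 0.647880) / 3 = 0.730228
T_{2}^{(2)} = 0.738080 + (0.738080 − 0.996854)/15 = 0.720828
T_{3}^{(2)} = 0.730228 + (0.730228 − 0.738080)/15 = 0.729705
T_{3}^{(3)} = 0.729705 + (0.729705 − 0.720828)/63 = 0.729846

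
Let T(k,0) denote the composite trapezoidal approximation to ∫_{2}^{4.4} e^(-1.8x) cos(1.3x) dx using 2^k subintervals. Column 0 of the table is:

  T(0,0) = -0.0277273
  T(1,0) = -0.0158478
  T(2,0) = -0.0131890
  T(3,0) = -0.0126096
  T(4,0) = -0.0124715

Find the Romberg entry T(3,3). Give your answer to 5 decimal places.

Richardson extrapolation on the trapezoidal column (denominator 4−1=3):
T(1,1) = -0.0158478 + (-0.0158478 − (-0.0277273))/3 = -0.0118880
T(2,1) = -0.0131890 + (-0.0131890 − (-0.0158478))/3 = -0.0123027
T(3,1) = (4·(-0.0126096) − (-0.0131890)) / 3 = -0.0124165
T(2,2) = -0.0123027 + (-0.0123027 − (-0.0118880))/15 = -0.0123303
T(3,2) = -0.0124165 + (-0.0124165 − (-0.0123027))/15 = -0.0124241
T(3,3) = (64·(-0.0124241) − (-0.0123303)) / 63 = -0.0124256

-0.01243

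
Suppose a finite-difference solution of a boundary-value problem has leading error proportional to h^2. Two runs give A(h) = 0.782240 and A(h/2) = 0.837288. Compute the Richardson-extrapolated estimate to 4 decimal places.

Extrapolated value = (4·A(h/2) − A(h)) / (4 − 1)
= (4·0.837288 − 0.782240) / 3
= 2.566912 / 3 = 0.855637

0.8556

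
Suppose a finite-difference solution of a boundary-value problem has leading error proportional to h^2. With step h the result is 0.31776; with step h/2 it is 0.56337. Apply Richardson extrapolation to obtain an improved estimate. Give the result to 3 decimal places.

0.645

The leading error scales as h^2; refining by a factor of 2 reduces it by 2^2 = 4.
Extrapolated value = (4·A(h/2) − A(h)) / (4 − 1)
= (4·0.56337 − 0.31776) / 3
= 1.93572 / 3 = 0.64524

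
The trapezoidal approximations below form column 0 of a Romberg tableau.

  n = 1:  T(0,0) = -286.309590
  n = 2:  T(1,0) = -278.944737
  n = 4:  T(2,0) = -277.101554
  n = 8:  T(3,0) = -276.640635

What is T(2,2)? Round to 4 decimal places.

T(1,1) = (4·(-278.944737) − (-286.309590)) / 3 = -276.489786
T(2,1) = (4·(-277.101554) − (-278.944737)) / 3 = -276.487160
T(2,2) = -276.487160 + (-276.487160 − (-276.489786))/15 = -276.486985

-276.4870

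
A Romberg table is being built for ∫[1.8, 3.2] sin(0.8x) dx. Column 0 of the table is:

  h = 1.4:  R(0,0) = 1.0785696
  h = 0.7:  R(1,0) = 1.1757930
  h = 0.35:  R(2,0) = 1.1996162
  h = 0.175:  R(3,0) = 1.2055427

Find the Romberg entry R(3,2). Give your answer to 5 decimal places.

R(2,1) = 1.1996162 + (1.1996162 − 1.1757930)/3 = 1.2075573
R(3,1) = (4·1.2055427 − 1.1996162) / 3 = 1.2075182
R(3,2) = (16·1.2075182 − 1.2075573) / 15 = 1.2075156

1.20752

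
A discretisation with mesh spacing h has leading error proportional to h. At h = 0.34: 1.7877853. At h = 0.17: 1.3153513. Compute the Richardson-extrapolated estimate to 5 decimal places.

0.84292

The leading error scales as h; refining by a factor of 2 reduces it by 2^1 = 2.
Extrapolated value = (2·A(h/2) − A(h)) / (2 − 1)
= (2·1.3153513 − 1.7877853) / 1
= 0.8429173 / 1 = 0.8429173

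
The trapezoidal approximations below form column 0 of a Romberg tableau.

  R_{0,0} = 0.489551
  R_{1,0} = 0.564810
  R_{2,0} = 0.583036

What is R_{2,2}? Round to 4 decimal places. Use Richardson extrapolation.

0.5891

Richardson extrapolation on the trapezoidal column (denominator 4−1=3):
R_{1,1} = 0.564810 + (0.564810 − 0.489551)/3 = 0.589896
R_{2,1} = 0.583036 + (0.583036 − 0.564810)/3 = 0.589111
R_{2,2} = (16·0.589111 − 0.589896) / 15 = 0.589059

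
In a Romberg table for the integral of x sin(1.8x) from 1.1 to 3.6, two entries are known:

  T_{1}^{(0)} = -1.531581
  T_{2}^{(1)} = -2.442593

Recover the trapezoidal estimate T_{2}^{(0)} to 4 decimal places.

-2.2148

From T_{2}^{(1)} = (4·T_{2}^{(0)} − T_{1}^{(0)})/3, solve for T_{2}^{(0)}:
4·T_{2}^{(0)} = 3·(-2.442593) + (-1.531581) = -8.859360
T_{2}^{(0)} = -2.214840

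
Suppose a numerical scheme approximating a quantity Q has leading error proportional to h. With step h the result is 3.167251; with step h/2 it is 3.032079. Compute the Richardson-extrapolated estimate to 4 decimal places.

Extrapolated value = (2·A(h/2) − A(h)) / (2 − 1)
= (2·3.032079 − 3.167251) / 1
= 2.896907 / 1 = 2.896907

2.8969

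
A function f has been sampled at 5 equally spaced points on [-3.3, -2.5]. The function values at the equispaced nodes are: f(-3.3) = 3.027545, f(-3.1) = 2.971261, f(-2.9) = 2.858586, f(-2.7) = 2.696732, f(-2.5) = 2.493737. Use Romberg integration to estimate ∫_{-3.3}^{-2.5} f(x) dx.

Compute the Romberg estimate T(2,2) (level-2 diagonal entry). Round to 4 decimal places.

T(0,0) (trapezoid, 1 panel, h=0.8000): 2.208513
T(1,0) (trapezoid, 2 panels, h=0.4000): 2.247691
T(2,0) (trapezoid, 4 panels, h=0.2000): 2.257444
T(1,1) = 2.247691 + (2.247691 − 2.208513)/3 = 2.260750
T(2,1) = 2.257444 + (2.257444 − 2.247691)/3 = 2.260695
T(2,2) = 2.260695 + (2.260695 − 2.260750)/15 = 2.260691

2.2607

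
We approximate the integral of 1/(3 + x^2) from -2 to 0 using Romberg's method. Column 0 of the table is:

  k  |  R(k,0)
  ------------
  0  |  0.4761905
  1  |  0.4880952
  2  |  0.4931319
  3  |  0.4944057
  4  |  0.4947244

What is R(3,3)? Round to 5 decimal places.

Richardson extrapolation on the trapezoidal column (denominator 4−1=3):
R(1,1) = (4·0.4880952 − 0.4761905) / 3 = 0.4920634
R(2,1) = 0.4931319 + (0.4931319 − 0.4880952)/3 = 0.4948108
R(3,1) = 0.4944057 + (0.4944057 − 0.4931319)/3 = 0.4948303
R(2,2) = (16·0.4948108 − 0.4920634) / 15 = 0.4949940
R(3,2) = (16·0.4948303 − 0.4948108) / 15 = 0.4948316
R(3,3) = 0.4948316 + (0.4948316 − 0.4949940)/63 = 0.4948290
(Column j=1 coincides with Simpson's rule on the same nodes.)

0.49483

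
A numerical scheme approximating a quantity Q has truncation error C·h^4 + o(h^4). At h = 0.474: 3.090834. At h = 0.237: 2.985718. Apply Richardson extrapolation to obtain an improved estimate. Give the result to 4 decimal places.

2.9787

Extrapolated value = (16·A(h/2) − A(h)) / (16 − 1)
= (16·2.985718 − 3.090834) / 15
= 44.680654 / 15 = 2.978710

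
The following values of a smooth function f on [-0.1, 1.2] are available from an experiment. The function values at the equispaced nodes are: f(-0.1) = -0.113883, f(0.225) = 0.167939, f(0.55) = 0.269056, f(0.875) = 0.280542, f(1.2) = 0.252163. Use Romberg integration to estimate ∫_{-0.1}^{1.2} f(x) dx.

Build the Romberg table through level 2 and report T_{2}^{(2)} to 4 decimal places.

0.2679

T_{0}^{(0)} (trapezoid, 1 panel, h=1.3000): 0.089882
T_{1}^{(0)} (trapezoid, 2 panels, h=0.6500): 0.219827
T_{2}^{(0)} (trapezoid, 4 panels, h=0.3250): 0.255670
T_{1}^{(1)} = 0.219827 + (0.219827 − 0.089882)/3 = 0.263142
T_{2}^{(1)} = 0.255670 + (0.255670 − 0.219827)/3 = 0.267618
T_{2}^{(2)} = 0.267618 + (0.267618 − 0.263142)/15 = 0.267916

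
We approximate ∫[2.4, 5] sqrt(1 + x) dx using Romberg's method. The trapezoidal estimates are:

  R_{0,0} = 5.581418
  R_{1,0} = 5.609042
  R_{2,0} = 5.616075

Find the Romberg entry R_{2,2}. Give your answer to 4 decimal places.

Richardson extrapolation on the trapezoidal column (denominator 4−1=3):
R_{1,1} = 5.609042 + (5.609042 − 5.581418)/3 = 5.618250
R_{2,1} = 5.616075 + (5.616075 − 5.609042)/3 = 5.618419
R_{2,2} = (16·5.618419 − 5.618250) / 15 = 5.618430

5.6184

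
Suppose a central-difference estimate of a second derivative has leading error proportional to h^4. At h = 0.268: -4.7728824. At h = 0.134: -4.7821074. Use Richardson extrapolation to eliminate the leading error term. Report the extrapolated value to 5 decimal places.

Extrapolated value = (16·A(h/2) − A(h)) / (16 − 1)
= (16·(-4.7821074) − (-4.7728824)) / 15
= -71.7408360 / 15 = -4.7827224

-4.78272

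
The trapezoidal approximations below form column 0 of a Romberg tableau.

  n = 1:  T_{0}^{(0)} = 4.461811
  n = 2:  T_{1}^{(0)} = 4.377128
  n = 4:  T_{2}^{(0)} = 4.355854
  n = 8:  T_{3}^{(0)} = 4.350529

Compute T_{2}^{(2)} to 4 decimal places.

4.3488

Richardson extrapolation on the trapezoidal column (denominator 4−1=3):
T_{1}^{(1)} = (4·4.377128 − 4.461811) / 3 = 4.348900
T_{2}^{(1)} = 4.355854 + (4.355854 − 4.377128)/3 = 4.348763
T_{2}^{(2)} = (16·4.348763 − 4.348900) / 15 = 4.348754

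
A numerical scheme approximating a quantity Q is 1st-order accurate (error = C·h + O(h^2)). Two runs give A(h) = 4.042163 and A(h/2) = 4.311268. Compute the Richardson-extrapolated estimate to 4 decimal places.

The leading error scales as h; refining by a factor of 2 reduces it by 2^1 = 2.
Extrapolated value = (2·A(h/2) − A(h)) / (2 − 1)
= (2·4.311268 − 4.042163) / 1
= 4.580373 / 1 = 4.580373

4.5804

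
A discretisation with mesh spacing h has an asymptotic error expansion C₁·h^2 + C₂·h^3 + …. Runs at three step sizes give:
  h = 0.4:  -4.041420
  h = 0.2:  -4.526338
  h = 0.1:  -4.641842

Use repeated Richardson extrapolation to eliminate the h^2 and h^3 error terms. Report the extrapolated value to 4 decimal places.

First eliminate the h^2 term (factor 2^2 = 4):
  B₁ = (4·(-4.526338) − (-4.041420))/3 = -4.687977
  B₂ = (4·(-4.641842) − (-4.526338))/3 = -4.680343
Then eliminate the h^3 term (factor 2^3 = 8):
  (8·(-4.680343) − (-4.687977))/7 = -4.679252

-4.6793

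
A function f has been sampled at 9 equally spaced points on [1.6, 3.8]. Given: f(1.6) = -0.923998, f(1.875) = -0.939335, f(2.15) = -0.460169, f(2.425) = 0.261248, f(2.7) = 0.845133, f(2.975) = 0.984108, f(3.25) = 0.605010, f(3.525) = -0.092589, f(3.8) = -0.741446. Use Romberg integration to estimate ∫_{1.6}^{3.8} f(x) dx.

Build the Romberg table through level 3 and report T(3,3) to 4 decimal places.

0.1073

T(0,0) (trapezoid, 1 panel, h=2.2000): -1.831988
T(1,0) (trapezoid, 2 panels, h=1.1000): 0.013652
T(2,0) (trapezoid, 4 panels, h=0.5500): 0.086489
T(3,0) (trapezoid, 8 panels, h=0.2750): 0.101938
T(1,1) = 0.013652 + (0.013652 − (-1.831988))/3 = 0.628865
T(2,1) = 0.086489 + (0.086489 − 0.013652)/3 = 0.110768
T(3,1) = 0.101938 + (0.101938 − 0.086489)/3 = 0.107088
T(2,2) = 0.110768 + (0.110768 − 0.628865)/15 = 0.076228
T(3,2) = 0.107088 + (0.107088 − 0.110768)/15 = 0.106843
T(3,3) = 0.106843 + (0.106843 − 0.076228)/63 = 0.107329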